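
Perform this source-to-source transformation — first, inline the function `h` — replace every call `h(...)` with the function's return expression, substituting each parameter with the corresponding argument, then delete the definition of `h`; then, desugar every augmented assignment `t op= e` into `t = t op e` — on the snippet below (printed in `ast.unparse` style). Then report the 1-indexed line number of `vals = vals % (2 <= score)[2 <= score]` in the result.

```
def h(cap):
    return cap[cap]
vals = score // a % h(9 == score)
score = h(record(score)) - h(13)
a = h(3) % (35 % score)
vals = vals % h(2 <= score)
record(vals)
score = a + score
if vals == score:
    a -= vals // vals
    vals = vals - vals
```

Transformed code:
vals = score // a % (9 == score)[9 == score]
score = record(score)[record(score)] - 13[13]
a = 3[3] % (35 % score)
vals = vals % (2 <= score)[2 <= score]
record(vals)
score = a + score
if vals == score:
    a = a - vals // vals
    vals = vals - vals

4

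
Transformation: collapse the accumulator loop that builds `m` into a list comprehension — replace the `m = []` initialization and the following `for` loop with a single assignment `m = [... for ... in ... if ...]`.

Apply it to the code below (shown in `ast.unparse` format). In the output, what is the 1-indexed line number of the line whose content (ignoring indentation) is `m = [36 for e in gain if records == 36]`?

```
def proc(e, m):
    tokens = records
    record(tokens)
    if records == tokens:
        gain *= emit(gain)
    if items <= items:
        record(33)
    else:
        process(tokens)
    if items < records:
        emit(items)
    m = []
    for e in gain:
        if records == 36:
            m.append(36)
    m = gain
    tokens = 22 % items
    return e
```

Transformed code:
def proc(e, m):
    tokens = records
    record(tokens)
    if records == tokens:
        gain *= emit(gain)
    if items <= items:
        record(33)
    else:
        process(tokens)
    if items < records:
        emit(items)
    m = [36 for e in gain if records == 36]
    m = gain
    tokens = 22 % items
    return e

12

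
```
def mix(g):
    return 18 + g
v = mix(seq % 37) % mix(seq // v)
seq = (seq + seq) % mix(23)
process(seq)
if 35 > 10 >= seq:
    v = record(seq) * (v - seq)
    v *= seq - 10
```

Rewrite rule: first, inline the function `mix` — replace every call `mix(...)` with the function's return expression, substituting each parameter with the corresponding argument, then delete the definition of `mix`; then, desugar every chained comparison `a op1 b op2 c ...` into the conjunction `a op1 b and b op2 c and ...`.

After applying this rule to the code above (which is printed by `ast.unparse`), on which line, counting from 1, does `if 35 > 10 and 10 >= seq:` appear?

Transformed code:
v = (18 + seq % 37) % (18 + seq // v)
seq = (seq + seq) % (18 + 23)
process(seq)
if 35 > 10 and 10 >= seq:
    v = record(seq) * (v - seq)
    v *= seq - 10

4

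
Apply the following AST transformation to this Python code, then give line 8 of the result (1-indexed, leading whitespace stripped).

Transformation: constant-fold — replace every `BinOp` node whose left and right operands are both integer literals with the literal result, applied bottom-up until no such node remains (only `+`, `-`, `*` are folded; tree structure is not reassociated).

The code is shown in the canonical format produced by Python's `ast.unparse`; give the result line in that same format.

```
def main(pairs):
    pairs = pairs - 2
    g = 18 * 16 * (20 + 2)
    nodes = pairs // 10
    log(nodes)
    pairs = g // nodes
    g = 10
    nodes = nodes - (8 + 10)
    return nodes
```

nodes = nodes - 18

Transformed code:
def main(pairs):
    pairs = pairs - 2
    g = 6336
    nodes = pairs // 10
    log(nodes)
    pairs = g // nodes
    g = 10
    nodes = nodes - 18
    return nodes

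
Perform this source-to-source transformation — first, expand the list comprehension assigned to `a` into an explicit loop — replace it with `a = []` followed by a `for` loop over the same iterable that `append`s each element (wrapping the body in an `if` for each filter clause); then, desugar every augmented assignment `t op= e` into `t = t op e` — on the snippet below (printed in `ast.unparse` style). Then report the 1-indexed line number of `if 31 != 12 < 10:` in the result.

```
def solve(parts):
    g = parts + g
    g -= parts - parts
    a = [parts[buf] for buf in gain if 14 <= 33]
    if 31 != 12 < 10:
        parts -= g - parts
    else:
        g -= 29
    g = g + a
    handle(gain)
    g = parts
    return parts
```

Transformed code:
def solve(parts):
    g = parts + g
    g = g - (parts - parts)
    a = []
    for buf in gain:
        if 14 <= 33:
            a.append(parts[buf])
    if 31 != 12 < 10:
        parts = parts - (g - parts)
    else:
        g = g - 29
    g = g + a
    handle(gain)
    g = parts
    return parts

8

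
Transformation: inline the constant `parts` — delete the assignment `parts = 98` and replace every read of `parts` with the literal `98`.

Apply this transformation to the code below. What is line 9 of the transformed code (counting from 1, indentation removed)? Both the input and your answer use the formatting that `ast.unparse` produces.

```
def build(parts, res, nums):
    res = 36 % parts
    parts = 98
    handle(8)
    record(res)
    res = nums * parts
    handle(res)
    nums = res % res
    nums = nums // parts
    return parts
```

Transformed code:
def build(parts, res, nums):
    res = 36 % 98
    handle(8)
    record(res)
    res = nums * 98
    handle(res)
    nums = res % res
    nums = nums // 98
    return 98

return 98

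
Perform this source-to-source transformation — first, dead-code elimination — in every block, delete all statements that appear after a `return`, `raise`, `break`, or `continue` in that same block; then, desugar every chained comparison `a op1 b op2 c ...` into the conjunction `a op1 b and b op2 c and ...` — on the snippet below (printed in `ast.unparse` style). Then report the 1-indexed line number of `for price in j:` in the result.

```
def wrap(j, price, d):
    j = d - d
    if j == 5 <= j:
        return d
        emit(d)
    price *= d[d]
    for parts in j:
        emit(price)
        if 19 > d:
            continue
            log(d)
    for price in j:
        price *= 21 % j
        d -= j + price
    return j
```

Transformed code:
def wrap(j, price, d):
    j = d - d
    if j == 5 and 5 <= j:
        return d
    price *= d[d]
    for parts in j:
        emit(price)
        if 19 > d:
            continue
    for price in j:
        price *= 21 % j
        d -= j + price
    return j

10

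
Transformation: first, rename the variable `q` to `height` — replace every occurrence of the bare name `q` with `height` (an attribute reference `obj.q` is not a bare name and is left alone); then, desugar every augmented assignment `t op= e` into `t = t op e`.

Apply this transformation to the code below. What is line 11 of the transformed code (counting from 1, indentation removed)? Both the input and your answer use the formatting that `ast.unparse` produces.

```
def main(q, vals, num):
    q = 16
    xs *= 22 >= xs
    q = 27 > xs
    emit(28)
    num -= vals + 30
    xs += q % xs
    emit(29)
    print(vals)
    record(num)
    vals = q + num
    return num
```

vals = height + num

Transformed code:
def main(height, vals, num):
    height = 16
    xs = xs * (22 >= xs)
    height = 27 > xs
    emit(28)
    num = num - (vals + 30)
    xs = xs + height % xs
    emit(29)
    print(vals)
    record(num)
    vals = height + num
    return num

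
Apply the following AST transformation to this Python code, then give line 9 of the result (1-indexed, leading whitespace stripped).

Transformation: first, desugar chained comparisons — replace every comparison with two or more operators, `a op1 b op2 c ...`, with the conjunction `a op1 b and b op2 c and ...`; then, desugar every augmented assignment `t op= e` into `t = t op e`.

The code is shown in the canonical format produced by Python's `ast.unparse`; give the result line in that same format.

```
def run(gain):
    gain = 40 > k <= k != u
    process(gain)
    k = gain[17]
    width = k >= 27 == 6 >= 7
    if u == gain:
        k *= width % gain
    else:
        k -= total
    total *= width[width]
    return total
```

Transformed code:
def run(gain):
    gain = 40 > k and k <= k and (k != u)
    process(gain)
    k = gain[17]
    width = k >= 27 and 27 == 6 and (6 >= 7)
    if u == gain:
        k = k * (width % gain)
    else:
        k = k - total
    total = total * width[width]
    return total

k = k - total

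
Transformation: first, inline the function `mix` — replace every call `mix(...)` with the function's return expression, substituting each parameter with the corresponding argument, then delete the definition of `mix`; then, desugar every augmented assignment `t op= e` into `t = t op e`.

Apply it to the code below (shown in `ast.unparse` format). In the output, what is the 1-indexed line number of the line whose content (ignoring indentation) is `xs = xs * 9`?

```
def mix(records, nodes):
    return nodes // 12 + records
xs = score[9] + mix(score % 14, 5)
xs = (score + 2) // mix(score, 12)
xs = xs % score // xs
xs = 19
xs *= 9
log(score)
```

5

Transformed code:
xs = score[9] + (5 // 12 + score % 14)
xs = (score + 2) // (12 // 12 + score)
xs = xs % score // xs
xs = 19
xs = xs * 9
log(score)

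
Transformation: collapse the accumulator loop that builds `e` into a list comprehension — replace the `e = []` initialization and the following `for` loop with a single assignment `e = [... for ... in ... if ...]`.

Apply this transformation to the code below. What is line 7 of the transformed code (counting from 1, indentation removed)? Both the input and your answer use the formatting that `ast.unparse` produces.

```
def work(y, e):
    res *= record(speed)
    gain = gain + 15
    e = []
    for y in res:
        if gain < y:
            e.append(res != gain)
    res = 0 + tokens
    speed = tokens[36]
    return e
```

Transformed code:
def work(y, e):
    res *= record(speed)
    gain = gain + 15
    e = [res != gain for y in res if gain < y]
    res = 0 + tokens
    speed = tokens[36]
    return e

return e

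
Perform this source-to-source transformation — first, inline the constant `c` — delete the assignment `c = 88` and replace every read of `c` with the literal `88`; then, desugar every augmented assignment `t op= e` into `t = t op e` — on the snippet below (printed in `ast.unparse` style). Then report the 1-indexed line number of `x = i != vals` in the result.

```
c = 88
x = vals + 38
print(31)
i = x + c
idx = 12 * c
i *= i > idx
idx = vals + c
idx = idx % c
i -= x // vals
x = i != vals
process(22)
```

9

Transformed code:
x = vals + 38
print(31)
i = x + 88
idx = 12 * 88
i = i * (i > idx)
idx = vals + 88
idx = idx % 88
i = i - x // vals
x = i != vals
process(22)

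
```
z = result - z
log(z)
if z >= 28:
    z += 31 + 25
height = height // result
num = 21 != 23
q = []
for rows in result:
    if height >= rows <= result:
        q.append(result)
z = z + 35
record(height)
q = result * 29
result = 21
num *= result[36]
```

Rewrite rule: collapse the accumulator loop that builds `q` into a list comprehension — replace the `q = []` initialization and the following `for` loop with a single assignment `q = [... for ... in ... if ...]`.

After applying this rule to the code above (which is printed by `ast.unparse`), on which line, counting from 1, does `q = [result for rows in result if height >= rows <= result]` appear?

7

Transformed code:
z = result - z
log(z)
if z >= 28:
    z += 31 + 25
height = height // result
num = 21 != 23
q = [result for rows in result if height >= rows <= result]
z = z + 35
record(height)
q = result * 29
result = 21
num *= result[36]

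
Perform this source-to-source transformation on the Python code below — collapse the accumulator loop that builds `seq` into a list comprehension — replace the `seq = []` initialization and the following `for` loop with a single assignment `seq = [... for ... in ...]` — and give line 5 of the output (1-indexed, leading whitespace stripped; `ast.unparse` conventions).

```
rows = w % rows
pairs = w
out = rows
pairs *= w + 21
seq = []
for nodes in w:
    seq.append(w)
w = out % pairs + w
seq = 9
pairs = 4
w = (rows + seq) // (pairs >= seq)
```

Transformed code:
rows = w % rows
pairs = w
out = rows
pairs *= w + 21
seq = [w for nodes in w]
w = out % pairs + w
seq = 9
pairs = 4
w = (rows + seq) // (pairs >= seq)

seq = [w for nodes in w]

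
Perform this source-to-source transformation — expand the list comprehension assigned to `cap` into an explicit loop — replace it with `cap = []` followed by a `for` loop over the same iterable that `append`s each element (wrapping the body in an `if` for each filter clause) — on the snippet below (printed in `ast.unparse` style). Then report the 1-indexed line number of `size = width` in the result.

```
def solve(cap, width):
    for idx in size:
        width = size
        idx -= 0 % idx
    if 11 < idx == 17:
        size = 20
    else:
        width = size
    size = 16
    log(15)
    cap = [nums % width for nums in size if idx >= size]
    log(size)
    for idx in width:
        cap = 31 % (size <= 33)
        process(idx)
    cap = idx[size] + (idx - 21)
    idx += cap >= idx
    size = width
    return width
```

21

Transformed code:
def solve(cap, width):
    for idx in size:
        width = size
        idx -= 0 % idx
    if 11 < idx == 17:
        size = 20
    else:
        width = size
    size = 16
    log(15)
    cap = []
    for nums in size:
        if idx >= size:
            cap.append(nums % width)
    log(size)
    for idx in width:
        cap = 31 % (size <= 33)
        process(idx)
    cap = idx[size] + (idx - 21)
    idx += cap >= idx
    size = width
    return width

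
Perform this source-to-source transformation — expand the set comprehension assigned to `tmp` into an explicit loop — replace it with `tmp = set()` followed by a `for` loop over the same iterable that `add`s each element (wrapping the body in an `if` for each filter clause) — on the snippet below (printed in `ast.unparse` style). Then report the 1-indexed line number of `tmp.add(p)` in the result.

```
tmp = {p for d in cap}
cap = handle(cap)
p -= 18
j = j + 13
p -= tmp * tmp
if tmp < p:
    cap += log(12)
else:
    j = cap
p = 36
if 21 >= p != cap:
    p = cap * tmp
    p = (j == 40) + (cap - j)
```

Transformed code:
tmp = set()
for d in cap:
    tmp.add(p)
cap = handle(cap)
p -= 18
j = j + 13
p -= tmp * tmp
if tmp < p:
    cap += log(12)
else:
    j = cap
p = 36
if 21 >= p != cap:
    p = cap * tmp
    p = (j == 40) + (cap - j)

3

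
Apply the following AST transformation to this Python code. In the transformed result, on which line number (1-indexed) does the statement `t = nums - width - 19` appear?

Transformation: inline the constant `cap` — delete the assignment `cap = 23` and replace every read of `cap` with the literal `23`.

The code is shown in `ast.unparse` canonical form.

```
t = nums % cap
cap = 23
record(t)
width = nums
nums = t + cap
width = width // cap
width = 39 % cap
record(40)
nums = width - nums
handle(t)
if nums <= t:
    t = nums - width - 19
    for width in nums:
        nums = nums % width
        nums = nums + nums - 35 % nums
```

11

Transformed code:
t = nums % 23
record(t)
width = nums
nums = t + 23
width = width // 23
width = 39 % 23
record(40)
nums = width - nums
handle(t)
if nums <= t:
    t = nums - width - 19
    for width in nums:
        nums = nums % width
        nums = nums + nums - 35 % nums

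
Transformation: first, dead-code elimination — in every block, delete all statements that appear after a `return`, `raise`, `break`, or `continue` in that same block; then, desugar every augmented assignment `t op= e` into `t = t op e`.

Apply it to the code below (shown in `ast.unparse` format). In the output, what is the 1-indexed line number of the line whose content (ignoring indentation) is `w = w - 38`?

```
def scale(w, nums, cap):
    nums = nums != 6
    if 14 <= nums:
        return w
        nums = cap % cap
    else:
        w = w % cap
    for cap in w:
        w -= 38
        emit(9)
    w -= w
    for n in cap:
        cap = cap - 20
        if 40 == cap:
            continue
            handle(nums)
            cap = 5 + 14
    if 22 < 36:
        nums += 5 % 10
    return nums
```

8

Transformed code:
def scale(w, nums, cap):
    nums = nums != 6
    if 14 <= nums:
        return w
    else:
        w = w % cap
    for cap in w:
        w = w - 38
        emit(9)
    w = w - w
    for n in cap:
        cap = cap - 20
        if 40 == cap:
            continue
    if 22 < 36:
        nums = nums + 5 % 10
    return nums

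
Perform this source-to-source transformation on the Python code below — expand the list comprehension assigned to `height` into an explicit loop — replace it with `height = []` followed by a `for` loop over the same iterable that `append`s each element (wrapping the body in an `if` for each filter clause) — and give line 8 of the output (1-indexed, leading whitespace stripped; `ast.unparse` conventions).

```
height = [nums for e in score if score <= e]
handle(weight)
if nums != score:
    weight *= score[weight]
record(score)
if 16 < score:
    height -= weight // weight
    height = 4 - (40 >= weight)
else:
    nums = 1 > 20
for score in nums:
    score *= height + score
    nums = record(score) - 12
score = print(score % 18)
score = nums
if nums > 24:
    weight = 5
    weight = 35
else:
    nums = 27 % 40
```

Transformed code:
height = []
for e in score:
    if score <= e:
        height.append(nums)
handle(weight)
if nums != score:
    weight *= score[weight]
record(score)
if 16 < score:
    height -= weight // weight
    height = 4 - (40 >= weight)
else:
    nums = 1 > 20
for score in nums:
    score *= height + score
    nums = record(score) - 12
score = print(score % 18)
score = nums
if nums > 24:
    weight = 5
    weight = 35
else:
    nums = 27 % 40

record(score)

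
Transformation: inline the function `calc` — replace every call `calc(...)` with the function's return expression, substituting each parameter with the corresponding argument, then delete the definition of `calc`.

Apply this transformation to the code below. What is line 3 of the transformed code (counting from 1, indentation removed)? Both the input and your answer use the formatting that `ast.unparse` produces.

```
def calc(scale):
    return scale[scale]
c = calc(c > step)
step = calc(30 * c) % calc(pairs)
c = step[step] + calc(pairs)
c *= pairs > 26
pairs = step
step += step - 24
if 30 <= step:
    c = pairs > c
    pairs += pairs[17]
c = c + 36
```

Transformed code:
c = (c > step)[c > step]
step = (30 * c)[30 * c] % pairs[pairs]
c = step[step] + pairs[pairs]
c *= pairs > 26
pairs = step
step += step - 24
if 30 <= step:
    c = pairs > c
    pairs += pairs[17]
c = c + 36

c = step[step] + pairs[pairs]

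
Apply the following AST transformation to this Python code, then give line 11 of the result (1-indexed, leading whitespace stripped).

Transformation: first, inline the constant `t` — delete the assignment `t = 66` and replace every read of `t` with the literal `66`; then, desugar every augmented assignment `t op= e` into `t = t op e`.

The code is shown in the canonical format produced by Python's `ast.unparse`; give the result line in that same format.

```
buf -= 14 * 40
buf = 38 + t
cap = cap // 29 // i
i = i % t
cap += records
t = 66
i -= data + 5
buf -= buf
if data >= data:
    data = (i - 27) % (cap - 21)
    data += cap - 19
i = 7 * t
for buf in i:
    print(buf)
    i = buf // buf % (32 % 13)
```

i = 7 * 66

Transformed code:
buf = buf - 14 * 40
buf = 38 + 66
cap = cap // 29 // i
i = i % 66
cap = cap + records
i = i - (data + 5)
buf = buf - buf
if data >= data:
    data = (i - 27) % (cap - 21)
    data = data + (cap - 19)
i = 7 * 66
for buf in i:
    print(buf)
    i = buf // buf % (32 % 13)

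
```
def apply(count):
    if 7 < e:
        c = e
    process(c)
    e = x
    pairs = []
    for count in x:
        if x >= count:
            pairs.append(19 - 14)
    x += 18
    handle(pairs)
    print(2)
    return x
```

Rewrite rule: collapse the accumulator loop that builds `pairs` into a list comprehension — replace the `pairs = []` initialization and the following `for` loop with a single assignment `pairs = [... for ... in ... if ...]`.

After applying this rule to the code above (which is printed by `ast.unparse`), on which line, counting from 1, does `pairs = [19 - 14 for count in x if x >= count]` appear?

6

Transformed code:
def apply(count):
    if 7 < e:
        c = e
    process(c)
    e = x
    pairs = [19 - 14 for count in x if x >= count]
    x += 18
    handle(pairs)
    print(2)
    return x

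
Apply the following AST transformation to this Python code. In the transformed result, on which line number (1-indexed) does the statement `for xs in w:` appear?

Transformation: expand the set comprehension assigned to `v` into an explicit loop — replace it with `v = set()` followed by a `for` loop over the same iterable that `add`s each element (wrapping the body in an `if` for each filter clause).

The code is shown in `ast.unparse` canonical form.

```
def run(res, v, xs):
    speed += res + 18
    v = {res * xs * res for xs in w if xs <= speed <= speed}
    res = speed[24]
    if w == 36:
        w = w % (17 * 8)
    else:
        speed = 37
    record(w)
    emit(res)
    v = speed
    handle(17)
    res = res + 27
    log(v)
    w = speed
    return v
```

4

Transformed code:
def run(res, v, xs):
    speed += res + 18
    v = set()
    for xs in w:
        if xs <= speed <= speed:
            v.add(res * xs * res)
    res = speed[24]
    if w == 36:
        w = w % (17 * 8)
    else:
        speed = 37
    record(w)
    emit(res)
    v = speed
    handle(17)
    res = res + 27
    log(v)
    w = speed
    return v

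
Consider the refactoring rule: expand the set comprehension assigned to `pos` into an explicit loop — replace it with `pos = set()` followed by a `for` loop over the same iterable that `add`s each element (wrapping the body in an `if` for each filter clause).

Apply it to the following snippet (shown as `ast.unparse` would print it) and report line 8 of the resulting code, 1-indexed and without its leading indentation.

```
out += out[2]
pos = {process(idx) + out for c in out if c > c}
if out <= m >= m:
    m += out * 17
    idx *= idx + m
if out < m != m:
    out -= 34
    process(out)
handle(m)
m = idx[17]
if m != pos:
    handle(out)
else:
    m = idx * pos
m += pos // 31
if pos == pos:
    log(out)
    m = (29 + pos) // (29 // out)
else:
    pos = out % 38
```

idx *= idx + m

Transformed code:
out += out[2]
pos = set()
for c in out:
    if c > c:
        pos.add(process(idx) + out)
if out <= m >= m:
    m += out * 17
    idx *= idx + m
if out < m != m:
    out -= 34
    process(out)
handle(m)
m = idx[17]
if m != pos:
    handle(out)
else:
    m = idx * pos
m += pos // 31
if pos == pos:
    log(out)
    m = (29 + pos) // (29 // out)
else:
    pos = out % 38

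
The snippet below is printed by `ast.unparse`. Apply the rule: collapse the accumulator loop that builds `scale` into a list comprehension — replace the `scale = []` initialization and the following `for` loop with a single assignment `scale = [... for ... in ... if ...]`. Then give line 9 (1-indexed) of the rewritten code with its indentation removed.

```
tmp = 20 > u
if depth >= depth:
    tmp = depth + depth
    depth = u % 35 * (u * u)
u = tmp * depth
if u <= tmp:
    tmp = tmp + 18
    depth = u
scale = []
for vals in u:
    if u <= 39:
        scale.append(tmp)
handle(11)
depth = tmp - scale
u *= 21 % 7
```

Transformed code:
tmp = 20 > u
if depth >= depth:
    tmp = depth + depth
    depth = u % 35 * (u * u)
u = tmp * depth
if u <= tmp:
    tmp = tmp + 18
    depth = u
scale = [tmp for vals in u if u <= 39]
handle(11)
depth = tmp - scale
u *= 21 % 7

scale = [tmp for vals in u if u <= 39]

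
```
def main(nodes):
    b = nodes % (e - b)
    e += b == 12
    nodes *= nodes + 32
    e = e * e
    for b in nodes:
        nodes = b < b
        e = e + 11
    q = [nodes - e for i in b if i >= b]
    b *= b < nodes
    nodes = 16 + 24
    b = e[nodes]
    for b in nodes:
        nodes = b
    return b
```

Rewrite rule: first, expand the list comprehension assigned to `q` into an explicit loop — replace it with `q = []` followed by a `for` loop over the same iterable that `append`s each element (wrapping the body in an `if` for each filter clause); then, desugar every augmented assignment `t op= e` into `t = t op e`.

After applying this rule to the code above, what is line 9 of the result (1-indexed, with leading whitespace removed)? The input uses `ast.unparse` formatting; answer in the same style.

Transformed code:
def main(nodes):
    b = nodes % (e - b)
    e = e + (b == 12)
    nodes = nodes * (nodes + 32)
    e = e * e
    for b in nodes:
        nodes = b < b
        e = e + 11
    q = []
    for i in b:
        if i >= b:
            q.append(nodes - e)
    b = b * (b < nodes)
    nodes = 16 + 24
    b = e[nodes]
    for b in nodes:
        nodes = b
    return b

q = []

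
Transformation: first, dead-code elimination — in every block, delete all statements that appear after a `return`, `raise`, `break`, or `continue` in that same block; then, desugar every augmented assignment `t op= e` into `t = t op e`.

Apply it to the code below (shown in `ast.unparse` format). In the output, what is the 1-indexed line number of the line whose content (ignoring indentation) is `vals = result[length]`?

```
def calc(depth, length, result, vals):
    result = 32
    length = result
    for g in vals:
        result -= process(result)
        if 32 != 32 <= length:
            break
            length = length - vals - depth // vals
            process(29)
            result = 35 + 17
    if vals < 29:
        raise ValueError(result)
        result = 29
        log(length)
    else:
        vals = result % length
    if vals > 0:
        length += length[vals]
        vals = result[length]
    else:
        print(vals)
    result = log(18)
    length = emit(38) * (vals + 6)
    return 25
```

Transformed code:
def calc(depth, length, result, vals):
    result = 32
    length = result
    for g in vals:
        result = result - process(result)
        if 32 != 32 <= length:
            break
    if vals < 29:
        raise ValueError(result)
    else:
        vals = result % length
    if vals > 0:
        length = length + length[vals]
        vals = result[length]
    else:
        print(vals)
    result = log(18)
    length = emit(38) * (vals + 6)
    return 25

14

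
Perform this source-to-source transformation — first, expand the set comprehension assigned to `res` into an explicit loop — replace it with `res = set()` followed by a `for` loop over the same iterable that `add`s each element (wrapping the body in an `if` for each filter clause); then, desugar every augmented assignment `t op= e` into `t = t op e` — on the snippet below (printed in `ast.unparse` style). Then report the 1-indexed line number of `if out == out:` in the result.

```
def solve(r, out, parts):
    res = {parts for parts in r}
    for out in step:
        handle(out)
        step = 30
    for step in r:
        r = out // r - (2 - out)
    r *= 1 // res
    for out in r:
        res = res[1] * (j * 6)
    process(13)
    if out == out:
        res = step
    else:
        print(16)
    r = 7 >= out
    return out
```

Transformed code:
def solve(r, out, parts):
    res = set()
    for parts in r:
        res.add(parts)
    for out in step:
        handle(out)
        step = 30
    for step in r:
        r = out // r - (2 - out)
    r = r * (1 // res)
    for out in r:
        res = res[1] * (j * 6)
    process(13)
    if out == out:
        res = step
    else:
        print(16)
    r = 7 >= out
    return out

14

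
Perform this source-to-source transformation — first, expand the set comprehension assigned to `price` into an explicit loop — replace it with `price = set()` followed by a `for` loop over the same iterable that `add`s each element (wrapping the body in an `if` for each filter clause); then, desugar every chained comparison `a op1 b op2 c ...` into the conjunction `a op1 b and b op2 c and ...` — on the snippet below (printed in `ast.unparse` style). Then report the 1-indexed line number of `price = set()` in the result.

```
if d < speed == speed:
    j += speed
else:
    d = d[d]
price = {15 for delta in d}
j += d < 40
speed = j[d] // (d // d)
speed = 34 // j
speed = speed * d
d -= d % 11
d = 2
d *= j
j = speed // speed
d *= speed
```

Transformed code:
if d < speed and speed == speed:
    j += speed
else:
    d = d[d]
price = set()
for delta in d:
    price.add(15)
j += d < 40
speed = j[d] // (d // d)
speed = 34 // j
speed = speed * d
d -= d % 11
d = 2
d *= j
j = speed // speed
d *= speed

5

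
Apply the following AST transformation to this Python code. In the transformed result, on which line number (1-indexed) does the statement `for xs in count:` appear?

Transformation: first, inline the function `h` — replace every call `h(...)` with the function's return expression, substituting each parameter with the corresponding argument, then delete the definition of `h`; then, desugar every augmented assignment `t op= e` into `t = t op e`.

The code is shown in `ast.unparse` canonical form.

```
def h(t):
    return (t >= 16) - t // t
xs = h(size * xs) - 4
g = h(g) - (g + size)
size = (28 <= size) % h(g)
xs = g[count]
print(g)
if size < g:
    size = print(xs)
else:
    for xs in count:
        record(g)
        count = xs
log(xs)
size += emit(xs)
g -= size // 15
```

9

Transformed code:
xs = (size * xs >= 16) - size * xs // (size * xs) - 4
g = (g >= 16) - g // g - (g + size)
size = (28 <= size) % ((g >= 16) - g // g)
xs = g[count]
print(g)
if size < g:
    size = print(xs)
else:
    for xs in count:
        record(g)
        count = xs
log(xs)
size = size + emit(xs)
g = g - size // 15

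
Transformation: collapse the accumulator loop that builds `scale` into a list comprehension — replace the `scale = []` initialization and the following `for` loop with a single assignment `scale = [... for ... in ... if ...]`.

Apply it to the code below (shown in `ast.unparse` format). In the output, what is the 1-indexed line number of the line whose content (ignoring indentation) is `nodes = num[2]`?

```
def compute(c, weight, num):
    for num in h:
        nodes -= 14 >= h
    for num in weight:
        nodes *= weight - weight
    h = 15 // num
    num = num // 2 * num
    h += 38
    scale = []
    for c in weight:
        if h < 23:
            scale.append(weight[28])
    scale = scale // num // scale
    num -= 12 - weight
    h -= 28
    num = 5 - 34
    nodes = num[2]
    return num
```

Transformed code:
def compute(c, weight, num):
    for num in h:
        nodes -= 14 >= h
    for num in weight:
        nodes *= weight - weight
    h = 15 // num
    num = num // 2 * num
    h += 38
    scale = [weight[28] for c in weight if h < 23]
    scale = scale // num // scale
    num -= 12 - weight
    h -= 28
    num = 5 - 34
    nodes = num[2]
    return num

14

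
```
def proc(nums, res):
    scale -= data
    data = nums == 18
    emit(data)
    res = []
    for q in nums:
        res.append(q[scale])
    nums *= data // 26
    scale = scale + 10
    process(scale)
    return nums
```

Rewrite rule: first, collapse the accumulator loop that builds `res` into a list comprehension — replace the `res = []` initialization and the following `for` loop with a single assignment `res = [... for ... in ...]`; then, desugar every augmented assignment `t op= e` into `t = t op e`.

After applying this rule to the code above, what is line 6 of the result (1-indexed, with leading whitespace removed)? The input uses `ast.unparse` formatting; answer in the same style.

Transformed code:
def proc(nums, res):
    scale = scale - data
    data = nums == 18
    emit(data)
    res = [q[scale] for q in nums]
    nums = nums * (data // 26)
    scale = scale + 10
    process(scale)
    return nums

nums = nums * (data // 26)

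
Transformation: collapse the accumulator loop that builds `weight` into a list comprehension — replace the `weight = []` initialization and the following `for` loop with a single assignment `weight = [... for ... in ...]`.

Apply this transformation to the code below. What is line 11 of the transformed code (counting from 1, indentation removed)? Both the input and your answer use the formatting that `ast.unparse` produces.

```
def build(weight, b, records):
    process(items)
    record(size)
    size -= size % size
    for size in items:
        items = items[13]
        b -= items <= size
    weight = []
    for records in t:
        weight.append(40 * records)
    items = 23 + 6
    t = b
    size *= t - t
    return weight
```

Transformed code:
def build(weight, b, records):
    process(items)
    record(size)
    size -= size % size
    for size in items:
        items = items[13]
        b -= items <= size
    weight = [40 * records for records in t]
    items = 23 + 6
    t = b
    size *= t - t
    return weight

size *= t - t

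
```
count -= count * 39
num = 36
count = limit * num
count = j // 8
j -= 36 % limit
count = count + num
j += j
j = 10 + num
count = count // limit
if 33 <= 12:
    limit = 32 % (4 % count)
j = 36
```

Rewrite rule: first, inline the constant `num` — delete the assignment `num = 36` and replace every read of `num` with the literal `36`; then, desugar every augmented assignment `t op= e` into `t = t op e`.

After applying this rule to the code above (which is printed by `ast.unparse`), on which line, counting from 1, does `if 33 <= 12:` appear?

Transformed code:
count = count - count * 39
count = limit * 36
count = j // 8
j = j - 36 % limit
count = count + 36
j = j + j
j = 10 + 36
count = count // limit
if 33 <= 12:
    limit = 32 % (4 % count)
j = 36

9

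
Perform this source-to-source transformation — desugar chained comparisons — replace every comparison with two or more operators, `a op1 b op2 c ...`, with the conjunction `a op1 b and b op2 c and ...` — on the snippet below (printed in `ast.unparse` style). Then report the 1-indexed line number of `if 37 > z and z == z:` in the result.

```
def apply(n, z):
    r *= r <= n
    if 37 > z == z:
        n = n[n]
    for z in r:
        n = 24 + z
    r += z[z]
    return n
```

3

Transformed code:
def apply(n, z):
    r *= r <= n
    if 37 > z and z == z:
        n = n[n]
    for z in r:
        n = 24 + z
    r += z[z]
    return n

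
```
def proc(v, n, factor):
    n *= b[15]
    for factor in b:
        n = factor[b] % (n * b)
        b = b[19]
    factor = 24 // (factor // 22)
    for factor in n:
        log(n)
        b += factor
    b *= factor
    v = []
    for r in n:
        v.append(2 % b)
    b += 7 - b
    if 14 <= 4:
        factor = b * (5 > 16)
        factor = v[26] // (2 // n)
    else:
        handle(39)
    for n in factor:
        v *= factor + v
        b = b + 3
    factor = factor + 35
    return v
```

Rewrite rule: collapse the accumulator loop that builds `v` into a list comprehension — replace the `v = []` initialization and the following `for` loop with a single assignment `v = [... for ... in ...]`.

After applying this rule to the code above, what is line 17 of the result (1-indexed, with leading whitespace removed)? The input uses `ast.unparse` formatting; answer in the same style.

handle(39)

Transformed code:
def proc(v, n, factor):
    n *= b[15]
    for factor in b:
        n = factor[b] % (n * b)
        b = b[19]
    factor = 24 // (factor // 22)
    for factor in n:
        log(n)
        b += factor
    b *= factor
    v = [2 % b for r in n]
    b += 7 - b
    if 14 <= 4:
        factor = b * (5 > 16)
        factor = v[26] // (2 // n)
    else:
        handle(39)
    for n in factor:
        v *= factor + v
        b = b + 3
    factor = factor + 35
    return v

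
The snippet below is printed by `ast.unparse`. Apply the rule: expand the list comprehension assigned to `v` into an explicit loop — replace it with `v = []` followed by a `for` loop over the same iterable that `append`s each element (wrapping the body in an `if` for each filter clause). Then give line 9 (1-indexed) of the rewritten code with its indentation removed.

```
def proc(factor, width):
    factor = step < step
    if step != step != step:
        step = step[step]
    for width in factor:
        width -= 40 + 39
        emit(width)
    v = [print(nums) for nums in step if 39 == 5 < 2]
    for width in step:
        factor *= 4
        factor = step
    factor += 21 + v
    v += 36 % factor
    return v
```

for nums in step:

Transformed code:
def proc(factor, width):
    factor = step < step
    if step != step != step:
        step = step[step]
    for width in factor:
        width -= 40 + 39
        emit(width)
    v = []
    for nums in step:
        if 39 == 5 < 2:
            v.append(print(nums))
    for width in step:
        factor *= 4
        factor = step
    factor += 21 + v
    v += 36 % factor
    return v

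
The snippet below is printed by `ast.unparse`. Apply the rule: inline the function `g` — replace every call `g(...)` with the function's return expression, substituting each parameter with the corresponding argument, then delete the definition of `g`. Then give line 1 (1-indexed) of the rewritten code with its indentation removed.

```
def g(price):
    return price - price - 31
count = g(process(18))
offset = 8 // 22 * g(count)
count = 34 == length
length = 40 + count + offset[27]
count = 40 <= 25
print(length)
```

count = process(18) - process(18) - 31

Transformed code:
count = process(18) - process(18) - 31
offset = 8 // 22 * (count - count - 31)
count = 34 == length
length = 40 + count + offset[27]
count = 40 <= 25
print(length)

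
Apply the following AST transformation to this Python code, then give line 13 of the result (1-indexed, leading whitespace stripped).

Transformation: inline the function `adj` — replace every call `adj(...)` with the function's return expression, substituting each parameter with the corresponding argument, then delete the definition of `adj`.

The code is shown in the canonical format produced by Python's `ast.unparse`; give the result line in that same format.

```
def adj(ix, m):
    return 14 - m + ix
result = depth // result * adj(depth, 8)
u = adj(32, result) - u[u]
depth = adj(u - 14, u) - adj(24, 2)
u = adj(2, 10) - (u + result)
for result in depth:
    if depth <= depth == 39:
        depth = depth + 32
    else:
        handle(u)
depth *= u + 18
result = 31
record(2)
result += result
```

result += result

Transformed code:
result = depth // result * (14 - 8 + depth)
u = 14 - result + 32 - u[u]
depth = 14 - u + (u - 14) - (14 - 2 + 24)
u = 14 - 10 + 2 - (u + result)
for result in depth:
    if depth <= depth == 39:
        depth = depth + 32
    else:
        handle(u)
depth *= u + 18
result = 31
record(2)
result += result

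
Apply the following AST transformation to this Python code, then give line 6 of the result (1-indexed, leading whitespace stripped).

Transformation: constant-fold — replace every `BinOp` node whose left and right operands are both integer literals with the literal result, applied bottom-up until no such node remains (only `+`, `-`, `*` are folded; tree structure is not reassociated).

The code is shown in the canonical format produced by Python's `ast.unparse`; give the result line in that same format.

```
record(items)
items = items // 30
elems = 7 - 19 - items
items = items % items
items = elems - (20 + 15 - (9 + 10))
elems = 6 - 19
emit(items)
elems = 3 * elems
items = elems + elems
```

elems = -13

Transformed code:
record(items)
items = items // 30
elems = -12 - items
items = items % items
items = elems - 16
elems = -13
emit(items)
elems = 3 * elems
items = elems + elems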